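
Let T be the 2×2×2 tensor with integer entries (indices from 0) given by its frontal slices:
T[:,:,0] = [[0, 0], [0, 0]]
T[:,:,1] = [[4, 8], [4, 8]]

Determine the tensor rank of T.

1

Lower bound: T ≠ 0 (e.g. T[0,0,1] = 4), so rank(T) ≥ 1.
Upper bound: if T = a (x) b (x) c then every fibre of T is a multiple of the corresponding factor, so read the factors off the fibres through the nonzero entry T[0,0,1] = 4.
The mode-1 fibre T[:,0,1] = [4, 4] gives a = [1, 1] (primitive direction); the mode-2 fibre T[0,:,1] = [4, 8] gives b = [1, 2]; then c[k] = T[0,0,k] / (a[0]·b[0]) = [0, 4] / 1 = [0, 4].
Expanding [1, 1] (x) [1, 2] (x) [0, 4] reproduces all 8 entries of T, so T = [1, 1] (x) [1, 2] (x) [0, 4] and rank(T) ≤ 1.
These bounds meet, so rank(T) = 1.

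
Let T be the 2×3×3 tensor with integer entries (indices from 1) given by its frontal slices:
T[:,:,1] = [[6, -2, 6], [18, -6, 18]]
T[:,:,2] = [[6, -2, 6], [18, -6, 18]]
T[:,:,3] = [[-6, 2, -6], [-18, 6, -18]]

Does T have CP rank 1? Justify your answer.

If T = a ⊗ b ⊗ c then every fibre of T is a multiple of the corresponding factor, so read the factors off the fibres through the nonzero entry T[1,1,1] = 6.
The mode-1 fibre T[:,1,1] = [6, 18] gives a = [1, 3] (primitive direction); the mode-2 fibre T[1,:,1] = [6, -2, 6] gives b = [3, -1, 3]; then c[k] = T[1,1,k] / (a[1]·b[1]) = [6, 6, -6] / 3 = [2, 2, -2].
Expanding [1, 3] ⊗ [3, -1, 3] ⊗ [2, 2, -2] reproduces all 18 entries of T, so T = [1, 3] ⊗ [3, -1, 3] ⊗ [2, 2, -2] and rank(T) ≤ 1.
Equivalently every frontal slice T[:,:,k] is c[k] times the rank-1 matrix [1, 3] ⊗ [3, -1, 3]. So T has rank 1 (it is nonzero).

Yes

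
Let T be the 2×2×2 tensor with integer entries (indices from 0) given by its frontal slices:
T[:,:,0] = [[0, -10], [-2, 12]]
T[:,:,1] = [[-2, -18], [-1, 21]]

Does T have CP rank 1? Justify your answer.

The mode-3 unfolding of T (rows indexed by k, columns by (i,j) = (0,0), (0,1), (1,0), (1,1)) is [[0, -10, -2, 12], [-2, -18, -1, 21]].
There the 2×2 minor on rows k ∈ {0, 1}, columns (i,j) ∈ {(0,0), (0,1)} is det [[0, -10], [-2, -18]] = -20 ≠ 0, so this unfolding has rank ≥ 2; CP rank is at least every unfolding rank, so rank(T) ≥ 2.
In particular rank(T) ≥ 2 > 1, so T is not rank-1.

No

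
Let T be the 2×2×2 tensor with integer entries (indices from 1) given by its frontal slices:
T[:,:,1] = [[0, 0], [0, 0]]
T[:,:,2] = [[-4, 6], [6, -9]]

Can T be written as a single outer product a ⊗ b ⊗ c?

Yes

If T = a ⊗ b ⊗ c then every fibre of T is a multiple of the corresponding factor, so read the factors off the fibres through the nonzero entry T[1,1,2] = -4.
The mode-1 fibre T[:,1,2] = [-4, 6] gives a = [2, -3] (primitive direction); the mode-2 fibre T[1,:,2] = [-4, 6] gives b = [2, -3]; then c[k] = T[1,1,k] / (a[1]·b[1]) = [0, -4] / 4 = [0, -1].
Expanding [2, -3] ⊗ [2, -3] ⊗ [0, -1] reproduces all 8 entries of T, so T = [2, -3] ⊗ [2, -3] ⊗ [0, -1] and rank(T) ≤ 1.
Equivalently every frontal slice T[:,:,k] is c[k] times the rank-1 matrix [2, -3] ⊗ [2, -3]. So T has rank 1 (it is nonzero).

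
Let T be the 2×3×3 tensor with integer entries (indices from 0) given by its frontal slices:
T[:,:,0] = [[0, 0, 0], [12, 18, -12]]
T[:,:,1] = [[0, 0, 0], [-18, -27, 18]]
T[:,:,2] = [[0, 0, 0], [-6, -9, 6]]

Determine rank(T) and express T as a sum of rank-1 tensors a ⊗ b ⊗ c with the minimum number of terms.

Lower bound: T ≠ 0 (e.g. T[1,0,0] = 12), so rank(T) ≥ 1.
Upper bound: the mode-1 fibre T[:,0,0] = [0, 12] gives a = (0, 1) (primitive direction); the mode-2 fibre T[1,:,0] = [12, 18, -12] gives b = (2, 3, -2); then c[k] = T[1,0,k] / (a[1]·b[0]) = [12, -18, -6] / 2 = (6, -9, -3).
Expanding (0, 1) ⊗ (2, 3, -2) ⊗ (6, -9, -3) reproduces all 18 entries of T, so T = (0, 1) ⊗ (2, 3, -2) ⊗ (6, -9, -3) and rank(T) ≤ 1.
These bounds meet, so rank(T) = 1.

rank(T) = 1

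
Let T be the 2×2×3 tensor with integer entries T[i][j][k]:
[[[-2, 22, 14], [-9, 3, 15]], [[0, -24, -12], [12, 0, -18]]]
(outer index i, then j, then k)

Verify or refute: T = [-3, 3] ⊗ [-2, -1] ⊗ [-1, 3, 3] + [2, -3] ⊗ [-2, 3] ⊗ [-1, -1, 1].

Reconstruct entrywise from the claimed factors. For example, T[1,0,0] = 0 and Σₗ aₗ[1]bₗ[0]cₗ[0] = (3)·(-2)·(-1) + (-3)·(-2)·(-1) = 0; checking all 12 entries, every one matches. The claim holds.

Yes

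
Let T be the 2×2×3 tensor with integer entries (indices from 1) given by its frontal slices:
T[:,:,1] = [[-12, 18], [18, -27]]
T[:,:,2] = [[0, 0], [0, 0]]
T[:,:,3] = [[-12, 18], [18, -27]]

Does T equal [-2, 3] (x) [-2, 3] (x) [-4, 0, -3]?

No

Reconstruct entry (1,1,1) from the claimed factors: Σₗ aₗ[1]bₗ[1]cₗ[1] = (-2)·(-2)·(-4) = -16, but T[1,1,1] = -12. The claim is false.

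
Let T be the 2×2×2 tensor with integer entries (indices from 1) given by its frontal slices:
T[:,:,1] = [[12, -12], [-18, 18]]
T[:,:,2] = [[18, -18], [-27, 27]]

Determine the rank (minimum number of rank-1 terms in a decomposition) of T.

1

Lower bound: T ≠ 0 (e.g. T[1,1,1] = 12), so rank(T) ≥ 1.
Upper bound: the mode-1 fibre T[:,1,1] = [12, -18] gives a = [2, -3] (primitive direction); the mode-2 fibre T[1,:,1] = [12, -12] gives b = [1, -1]; then c[k] = T[1,1,k] / (a[1]·b[1]) = [12, 18] / 2 = [6, 9].
Expanding [2, -3] (x) [1, -1] (x) [6, 9] reproduces all 8 entries of T, so T = [2, -3] (x) [1, -1] (x) [6, 9] and rank(T) ≤ 1.
These bounds meet, so rank(T) = 1.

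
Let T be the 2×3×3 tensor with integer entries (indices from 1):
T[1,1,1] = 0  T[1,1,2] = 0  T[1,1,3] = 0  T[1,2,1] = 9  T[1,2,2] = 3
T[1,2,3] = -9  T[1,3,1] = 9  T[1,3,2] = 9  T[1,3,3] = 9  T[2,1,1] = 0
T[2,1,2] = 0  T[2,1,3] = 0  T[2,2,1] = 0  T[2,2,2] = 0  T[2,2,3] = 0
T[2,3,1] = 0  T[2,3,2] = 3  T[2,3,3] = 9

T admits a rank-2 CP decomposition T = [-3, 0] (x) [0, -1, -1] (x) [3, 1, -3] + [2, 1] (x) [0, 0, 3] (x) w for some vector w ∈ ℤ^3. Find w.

w = [0, 1, 3]

Subtract the known terms from T to get the rank-1 residual R = [2, 1] (x) [0, 0, 3] (x) w, so R[i,j,k] = a[i]·b[j]·w[k]. Pick indices with nonzero a[1]·b[3] = (2)·(3) = 6. Only the fibre through (1,3,·) is needed: R[1,3,:] = T[1,3,:] − Σₗ aₗ[1]bₗ[3]cₗ = [9, 9, 9] − (-3)·(-1)·[3, 1, -3] = [0, 6, 18]. Then w[k] = R[1,3,k] / 6 for each k, giving w = [0, 6, 18] / 6 = [0, 1, 3].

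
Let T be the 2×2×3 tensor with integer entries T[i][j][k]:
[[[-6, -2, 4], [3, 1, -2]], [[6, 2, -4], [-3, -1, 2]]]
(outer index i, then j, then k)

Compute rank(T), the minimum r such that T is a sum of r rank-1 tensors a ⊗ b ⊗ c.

1

Lower bound: T ≠ 0 (e.g. T[0,0,0] = -6), so rank(T) ≥ 1.
Upper bound: the mode-1 fibre T[:,0,0] = [-6, 6] gives a = [1, -1] (primitive direction); the mode-2 fibre T[0,:,0] = [-6, 3] gives b = [2, -1]; then c[k] = T[0,0,k] / (a[0]·b[0]) = [-6, -2, 4] / 2 = [-3, -1, 2].
Expanding [1, -1] ⊗ [2, -1] ⊗ [-3, -1, 2] reproduces all 12 entries of T, so T = [1, -1] ⊗ [2, -1] ⊗ [-3, -1, 2] and rank(T) ≤ 1.
These bounds meet, so rank(T) = 1.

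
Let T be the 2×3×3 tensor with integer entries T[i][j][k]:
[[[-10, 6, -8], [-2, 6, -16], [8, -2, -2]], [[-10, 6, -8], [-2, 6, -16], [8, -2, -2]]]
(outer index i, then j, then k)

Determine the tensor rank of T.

Lower bound: in the mode-2 unfolding of T (rows indexed by j, columns by (i,k)) the 2×2 minor on rows j ∈ {0, 1}, columns (i,k) ∈ {(0,0), (0,1)} is det [[-10, 6], [-2, 6]] = -48 ≠ 0, so that unfolding has rank ≥ 2 and hence rank(T) ≥ 2 (CP rank is at least every unfolding rank, though it can be larger).
Upper bound: T[i,:,:] = a[i]·M for every slice, with a = (1, 1) and M = [[-10, 6, -8], [-2, 6, -16], [8, -2, -2]] (rows j, columns k).
The columns of M satisfy (column 0) = −3·(column 1) − (column 2), so splitting by columns, M = (6, 6, -2)(-3, 1, 0)ᵀ + (-8, -16, -2)(-1, 0, 1)ᵀ.
Hence T = (1, 1) ⊗ (6, 6, -2) ⊗ (-3, 1, 0) + (1, 1) ⊗ (-8, -16, -2) ⊗ (-1, 0, 1), so rank(T) ≤ 2.
These bounds meet, so rank(T) = 2.

2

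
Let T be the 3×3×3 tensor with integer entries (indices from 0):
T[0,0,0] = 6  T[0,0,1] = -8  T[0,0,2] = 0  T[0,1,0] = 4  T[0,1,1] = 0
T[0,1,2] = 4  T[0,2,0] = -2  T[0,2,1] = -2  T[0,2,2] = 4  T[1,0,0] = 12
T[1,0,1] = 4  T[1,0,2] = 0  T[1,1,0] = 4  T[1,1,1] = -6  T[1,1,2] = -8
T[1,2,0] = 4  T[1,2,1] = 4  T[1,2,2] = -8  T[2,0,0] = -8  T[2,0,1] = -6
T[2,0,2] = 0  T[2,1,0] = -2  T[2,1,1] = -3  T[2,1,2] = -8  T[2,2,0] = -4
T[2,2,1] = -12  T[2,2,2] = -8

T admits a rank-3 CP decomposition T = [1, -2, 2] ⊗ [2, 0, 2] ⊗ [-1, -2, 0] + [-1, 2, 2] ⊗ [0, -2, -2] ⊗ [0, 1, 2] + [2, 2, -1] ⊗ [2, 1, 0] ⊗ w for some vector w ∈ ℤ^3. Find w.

w = [2, -1, 0]

Subtract the known terms from T to get the rank-1 residual R = [2, 2, -1] ⊗ [2, 1, 0] ⊗ w, so R[i,j,k] = a[i]·b[j]·w[k]. Pick indices with nonzero a[0]·b[0] = (2)·(2) = 4. Only the fibre through (0,0,·) is needed: R[0,0,:] = T[0,0,:] − Σₗ aₗ[0]bₗ[0]cₗ = [6, -8, 0] − (1)·(2)·[-1, -2, 0] − (-1)·(0)·[0, 1, 2] = [8, -4, 0]. Then w[k] = R[0,0,k] / 4 for each k, giving w = [8, -4, 0] / 4 = [2, -1, 0].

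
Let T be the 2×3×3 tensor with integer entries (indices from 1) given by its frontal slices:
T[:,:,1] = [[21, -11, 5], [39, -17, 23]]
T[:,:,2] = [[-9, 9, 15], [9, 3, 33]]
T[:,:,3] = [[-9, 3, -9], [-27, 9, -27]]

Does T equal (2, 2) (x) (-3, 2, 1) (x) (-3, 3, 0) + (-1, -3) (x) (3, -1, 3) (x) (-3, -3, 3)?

No

Reconstruct entry (1,1,1) from the claimed factors: Σₗ aₗ[1]bₗ[1]cₗ[1] = (2)·(-3)·(-3) + (-1)·(3)·(-3) = 27, but T[1,1,1] = 21. The claim is false.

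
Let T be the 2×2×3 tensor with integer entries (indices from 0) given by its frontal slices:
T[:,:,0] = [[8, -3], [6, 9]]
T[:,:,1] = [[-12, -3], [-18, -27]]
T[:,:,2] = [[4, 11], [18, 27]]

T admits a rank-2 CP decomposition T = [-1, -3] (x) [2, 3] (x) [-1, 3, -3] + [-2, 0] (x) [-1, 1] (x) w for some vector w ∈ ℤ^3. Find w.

Subtract the known terms from T to get the rank-1 residual R = [-2, 0] (x) [-1, 1] (x) w, so R[i,j,k] = a[i]·b[j]·w[k]. Pick indices with nonzero a[0]·b[0] = (-2)·(-1) = 2. Only the fibre through (0,0,·) is needed: R[0,0,:] = T[0,0,:] − Σₗ aₗ[0]bₗ[0]cₗ = [8, -12, 4] − (-1)·(2)·[-1, 3, -3] = [6, -6, -2]. Then w[k] = R[0,0,k] / 2 for each k, giving w = [6, -6, -2] / 2 = [3, -3, -1].

w = [3, -3, -1]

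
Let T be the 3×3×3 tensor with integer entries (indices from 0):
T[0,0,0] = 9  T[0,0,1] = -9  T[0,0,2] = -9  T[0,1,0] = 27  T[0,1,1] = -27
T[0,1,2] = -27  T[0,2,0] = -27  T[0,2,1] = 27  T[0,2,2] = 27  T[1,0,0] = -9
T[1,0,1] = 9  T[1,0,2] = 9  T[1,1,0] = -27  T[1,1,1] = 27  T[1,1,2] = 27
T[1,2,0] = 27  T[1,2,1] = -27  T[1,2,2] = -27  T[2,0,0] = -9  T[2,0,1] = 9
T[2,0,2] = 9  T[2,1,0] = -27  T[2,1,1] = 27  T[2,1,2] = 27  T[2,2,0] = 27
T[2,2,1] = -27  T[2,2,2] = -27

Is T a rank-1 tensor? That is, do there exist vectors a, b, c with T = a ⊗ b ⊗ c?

If T = a ⊗ b ⊗ c then every fibre of T is a multiple of the corresponding factor, so read the factors off the fibres through the nonzero entry T[0,0,0] = 9.
The mode-1 fibre T[:,0,0] = [9, -9, -9] gives a = [1, -1, -1] (primitive direction); the mode-2 fibre T[0,:,0] = [9, 27, -27] gives b = [1, 3, -3]; then c[k] = T[0,0,k] / (a[0]·b[0]) = [9, -9, -9] / 1 = [9, -9, -9].
Expanding [1, -1, -1] ⊗ [1, 3, -3] ⊗ [9, -9, -9] reproduces all 27 entries of T, so T = [1, -1, -1] ⊗ [1, 3, -3] ⊗ [9, -9, -9] and rank(T) ≤ 1.
Equivalently every frontal slice T[:,:,k] is c[k] times the rank-1 matrix [1, -1, -1] ⊗ [1, 3, -3]. So T has rank 1 (it is nonzero).

Yes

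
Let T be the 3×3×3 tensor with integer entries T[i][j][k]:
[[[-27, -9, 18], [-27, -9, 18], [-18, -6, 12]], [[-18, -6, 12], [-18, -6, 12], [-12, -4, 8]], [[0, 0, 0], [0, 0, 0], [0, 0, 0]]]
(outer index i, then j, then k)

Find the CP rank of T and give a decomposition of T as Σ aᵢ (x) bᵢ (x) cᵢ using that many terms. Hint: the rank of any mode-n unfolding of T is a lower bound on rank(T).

rank(T) = 1

Lower bound: T ≠ 0 (e.g. T[0,0,0] = -27), so rank(T) ≥ 1.
Upper bound: if T = a (x) b (x) c then every fibre of T is a multiple of the corresponding factor, so read the factors off the fibres through the nonzero entry T[0,0,0] = -27.
The mode-1 fibre T[:,0,0] = [-27, -18, 0] gives a = (3, 2, 0) (primitive direction); the mode-2 fibre T[0,:,0] = [-27, -27, -18] gives b = (3, 3, 2); then c[k] = T[0,0,k] / (a[0]·b[0]) = [-27, -9, 18] / 9 = (-3, -1, 2).
Expanding (3, 2, 0) (x) (3, 3, 2) (x) (-3, -1, 2) reproduces all 27 entries of T, so T = (3, 2, 0) (x) (3, 3, 2) (x) (-3, -1, 2) and rank(T) ≤ 1.
These bounds meet, so rank(T) = 1.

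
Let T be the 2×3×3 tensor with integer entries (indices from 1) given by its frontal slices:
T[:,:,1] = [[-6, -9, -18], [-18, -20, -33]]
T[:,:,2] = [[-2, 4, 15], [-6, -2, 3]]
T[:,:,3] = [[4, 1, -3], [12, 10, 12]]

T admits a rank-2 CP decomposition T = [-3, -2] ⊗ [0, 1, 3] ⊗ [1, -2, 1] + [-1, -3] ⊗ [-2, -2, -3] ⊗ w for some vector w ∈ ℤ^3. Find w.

w = [-3, -1, 2]

Subtract the known terms from T to get the rank-1 residual R = [-1, -3] ⊗ [-2, -2, -3] ⊗ w, so R[i,j,k] = a[i]·b[j]·w[k]. Pick indices with nonzero a[1]·b[1] = (-1)·(-2) = 2. Only the fibre through (1,1,·) is needed: R[1,1,:] = T[1,1,:] − Σₗ aₗ[1]bₗ[1]cₗ = [-6, -2, 4] − (-3)·(0)·[1, -2, 1] = [-6, -2, 4]. Then w[k] = R[1,1,k] / 2 for each k, giving w = [-6, -2, 4] / 2 = [-3, -1, 2].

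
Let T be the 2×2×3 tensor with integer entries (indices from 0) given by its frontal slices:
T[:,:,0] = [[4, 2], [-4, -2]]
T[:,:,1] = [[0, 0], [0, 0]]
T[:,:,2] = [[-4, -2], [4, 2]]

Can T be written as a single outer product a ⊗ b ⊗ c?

If T = a ⊗ b ⊗ c then every fibre of T is a multiple of the corresponding factor, so read the factors off the fibres through the nonzero entry T[0,0,0] = 4.
The mode-1 fibre T[:,0,0] = [4, -4] gives a = [1, -1] (primitive direction); the mode-2 fibre T[0,:,0] = [4, 2] gives b = [2, 1]; then c[k] = T[0,0,k] / (a[0]·b[0]) = [4, 0, -4] / 2 = [2, 0, -2].
Expanding [1, -1] ⊗ [2, 1] ⊗ [2, 0, -2] reproduces all 12 entries of T, so T = [1, -1] ⊗ [2, 1] ⊗ [2, 0, -2] and rank(T) ≤ 1.
Equivalently every frontal slice T[:,:,k] is c[k] times the rank-1 matrix [1, -1] ⊗ [2, 1]. So T has rank 1 (it is nonzero).

Yes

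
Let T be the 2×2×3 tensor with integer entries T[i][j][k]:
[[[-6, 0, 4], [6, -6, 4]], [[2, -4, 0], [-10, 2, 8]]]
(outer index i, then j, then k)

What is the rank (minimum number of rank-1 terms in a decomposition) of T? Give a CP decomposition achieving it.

rank(T) = 3

Lower bound: in the mode-3 unfolding of T (rows indexed by k, columns by (i,j)) the 3×3 minor on rows k ∈ {0, 1, 2}, columns (i,j) ∈ {(0,0), (0,1), (1,0)} is det [[-6, 6, 2], [0, -6, -4], [4, 4, 0]] = -144 ≠ 0, so that unfolding has rank ≥ 3 and hence rank(T) ≥ 3 (CP rank is at least every unfolding rank, though it can be larger).
Upper bound: T is a sum of 3 rank-1 terms, T = (0, 1) (x) (1, -1) (x) (0, 0, -4) + (1, -1) (x) (1, -2) (x) (-4, 2, 0) + (1, 1) (x) (1, 1) (x) (-2, -2, 4) (written with every a and b primitive with positive leading entry and the scale carried by c; CP decompositions are not unique, and this one is verified by expanding entrywise), so rank(T) ≤ 3.
These bounds meet, so rank(T) = 3.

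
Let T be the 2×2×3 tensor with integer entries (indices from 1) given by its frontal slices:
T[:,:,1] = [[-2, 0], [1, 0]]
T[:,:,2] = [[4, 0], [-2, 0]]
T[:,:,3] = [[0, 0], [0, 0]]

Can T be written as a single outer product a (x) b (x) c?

If T = a (x) b (x) c then every fibre of T is a multiple of the corresponding factor, so read the factors off the fibres through the nonzero entry T[1,1,1] = -2.
The mode-1 fibre T[:,1,1] = [-2, 1] gives a = (2, -1) (primitive direction); the mode-2 fibre T[1,:,1] = [-2, 0] gives b = (1, 0); then c[k] = T[1,1,k] / (a[1]·b[1]) = [-2, 4, 0] / 2 = (-1, 2, 0).
Expanding (2, -1) (x) (1, 0) (x) (-1, 2, 0) reproduces all 12 entries of T, so T = (2, -1) (x) (1, 0) (x) (-1, 2, 0) and rank(T) ≤ 1.
Equivalently every frontal slice T[:,:,k] is c[k] times the rank-1 matrix (2, -1) (x) (1, 0). So T has rank 1 (it is nonzero).

Yes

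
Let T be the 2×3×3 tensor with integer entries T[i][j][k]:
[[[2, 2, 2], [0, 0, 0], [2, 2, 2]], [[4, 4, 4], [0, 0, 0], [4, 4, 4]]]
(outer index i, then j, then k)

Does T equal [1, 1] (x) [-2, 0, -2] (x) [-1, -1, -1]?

Reconstruct entry (1,0,0) from the claimed factors: Σₗ aₗ[1]bₗ[0]cₗ[0] = (1)·(-2)·(-1) = 2, but T[1,0,0] = 4. The claim is false.

No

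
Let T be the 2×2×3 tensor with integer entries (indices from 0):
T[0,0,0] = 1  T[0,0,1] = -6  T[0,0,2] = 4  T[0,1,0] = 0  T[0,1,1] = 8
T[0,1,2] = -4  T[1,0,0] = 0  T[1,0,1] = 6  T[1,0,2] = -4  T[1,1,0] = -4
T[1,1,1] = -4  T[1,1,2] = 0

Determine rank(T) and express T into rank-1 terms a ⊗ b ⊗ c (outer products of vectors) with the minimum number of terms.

Lower bound: in the mode-3 unfolding of T (rows indexed by k, columns by (i,j)) the 3×3 minor on rows k ∈ {0, 1, 2}, columns (i,j) ∈ {(0,0), (0,1), (1,0)} is det [[1, 0, 0], [-6, 8, 6], [4, -4, -4]] = -8 ≠ 0, so that unfolding has rank ≥ 3 and hence rank(T) ≥ 3 (CP rank is at least every unfolding rank, though it can be larger).
Upper bound: T is a sum of 3 rank-1 terms, T = [1, -2] ⊗ [1, 0] ⊗ [1, -2, 2] + [1, -1] ⊗ [1, -2] ⊗ [-2, -2, 0] + [1, 0] ⊗ [1, -2] ⊗ [2, -2, 2] (one valid choice — decompositions are not unique — normalised so each a, b is primitive with positive first nonzero entry; check it by expanding all entries), so rank(T) ≤ 3.
These bounds meet, so rank(T) = 3.

rank(T) = 3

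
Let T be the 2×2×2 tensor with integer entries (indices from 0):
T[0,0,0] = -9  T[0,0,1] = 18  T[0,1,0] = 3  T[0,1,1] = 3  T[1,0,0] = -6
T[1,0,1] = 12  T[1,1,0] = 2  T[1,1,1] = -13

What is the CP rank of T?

2

Lower bound: the mode-1 unfolding of T (rows indexed by i, columns by (j,k) = (0,0), (0,1), (1,0), (1,1)) is [[-9, 18, 3, 3], [-6, 12, 2, -13]].
There the 2×2 minor on rows i ∈ {0, 1}, columns (j,k) ∈ {(0,0), (1,1)} is det [[-9, 3], [-6, -13]] = 135 ≠ 0, so this unfolding has rank ≥ 2; CP rank is at least every unfolding rank, so rank(T) ≥ 2. (Unfolding ranks only ever bound the CP rank from below — rank(T) can be strictly larger than all of them — so the matching upper bound has to come from an explicit 2-term decomposition.)
Upper bound — finding two terms. Write S_k = T[:,:,k] for the frontal slices: S₀ = [[-9, 3], [-6, 2]], S₁ = [[18, 3], [12, -13]].
If T = a₁ ⊗ b₁ ⊗ c₁ + a₂ ⊗ b₂ ⊗ c₂ then each S_k = c₁[k]·a₁b₁ᵀ + c₂[k]·a₂b₂ᵀ. S₀ and S₁ are linearly independent, so a₁b₁ᵀ and a₂b₂ᵀ must span the same plane of matrices: they are the rank-1 matrices of the form x·S₀ + y·S₁.
det(x·S₀ + y·S₁) is 135·xy − 270·y² = 135·(x − 2·y)(y), vanishing at (x:y) = (2:1) and (1:0).
M₁ = 2·S₀ + S₁ = [[0, 9], [0, -9]] = 9·[1, -1][0, 1]ᵀ and M₂ = S₀ = [[-9, 3], [-6, 2]] = −[3, 2][3, -1]ᵀ, so take a₁ = [1, -1], b₁ = [0, 1], a₂ = [3, 2], b₂ = [3, -1].
Each slice is an integer combination of E₁ = a₁b₁ᵀ and E₂ = a₂b₂ᵀ: S₀ = −E₂, S₁ = 9·E₁ + 2·E₂; reading off coefficients, c₁ = [0, 9] and c₂ = [-1, 2].
Hence T = [1, -1] ⊗ [0, 1] ⊗ [0, 9] + [3, 2] ⊗ [3, -1] ⊗ [-1, 2], so rank(T) ≤ 2.
These bounds meet, so rank(T) = 2.
Check entry T[0,0,1] = 18: (1)·(0)·(9) + (3)·(3)·(2) = 18.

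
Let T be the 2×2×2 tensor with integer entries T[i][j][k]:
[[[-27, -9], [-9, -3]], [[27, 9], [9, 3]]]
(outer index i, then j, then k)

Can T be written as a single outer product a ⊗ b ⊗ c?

If T = a ⊗ b ⊗ c then every fibre of T is a multiple of the corresponding factor, so read the factors off the fibres through the nonzero entry T[0,0,0] = -27.
The mode-1 fibre T[:,0,0] = [-27, 27] gives a = [1, -1] (primitive direction); the mode-2 fibre T[0,:,0] = [-27, -9] gives b = [3, 1]; then c[k] = T[0,0,k] / (a[0]·b[0]) = [-27, -9] / 3 = [-9, -3].
Expanding [1, -1] ⊗ [3, 1] ⊗ [-9, -3] reproduces all 8 entries of T, so T = [1, -1] ⊗ [3, 1] ⊗ [-9, -3] and rank(T) ≤ 1.
Equivalently every frontal slice T[:,:,k] is c[k] times the rank-1 matrix [1, -1] ⊗ [3, 1]. So T has rank 1 (it is nonzero).

Yes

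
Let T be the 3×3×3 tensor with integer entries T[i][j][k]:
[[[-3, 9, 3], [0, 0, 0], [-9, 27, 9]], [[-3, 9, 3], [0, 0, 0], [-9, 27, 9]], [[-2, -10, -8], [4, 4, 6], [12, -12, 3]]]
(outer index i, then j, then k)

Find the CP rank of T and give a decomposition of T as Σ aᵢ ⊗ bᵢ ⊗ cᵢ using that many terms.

rank(T) = 2

Lower bound: the mode-3 unfolding of T (rows indexed by k, columns by (i,j) = (0,0), (0,1), (0,2), (1,0), (1,1), (1,2), (2,0), (2,1), (2,2)) is [[-3, 0, -9, -3, 0, -9, -2, 4, 12], [9, 0, 27, 9, 0, 27, -10, 4, -12], [3, 0, 9, 3, 0, 9, -8, 6, 3]].
There the 2×2 minor on rows k ∈ {0, 1}, columns (i,j) ∈ {(0,0), (2,0)} is det [[-3, -2], [9, -10]] = 48 ≠ 0, so this unfolding has rank ≥ 2; CP rank is at least every unfolding rank, so rank(T) ≥ 2. (This is only a lower bound: in general the CP rank may exceed every unfolding rank, so we still need to exhibit 2 rank-1 terms summing to T.)
Upper bound — finding two terms. Write S_k = T[:,:,k] for the frontal slices: S₀ = [[-3, 0, -9], [-3, 0, -9], [-2, 4, 12]], S₁ = [[9, 0, 27], [9, 0, 27], [-10, 4, -12]], S₂ = [[3, 0, 9], [3, 0, 9], [-8, 6, 3]].
If T = a₁ ⊗ b₁ ⊗ c₁ + a₂ ⊗ b₂ ⊗ c₂ then each S_k = c₁[k]·a₁b₁ᵀ + c₂[k]·a₂b₂ᵀ. S₀ and S₁ are linearly independent, so a₁b₁ᵀ and a₂b₂ᵀ must span the same plane of matrices: they are the rank-1 matrices of the form x·S₀ + y·S₁.
The 2×2 minor of x·S₀ + y·S₁ on rows {0,2}, columns {0,1} is −12·x² + 24·xy + 36·y² = (-12)·(x − 3·y)(x + y), vanishing at (x:y) = (3:1) and (1:-1).
M₁ = 3·S₀ + S₁ = [[0, 0, 0], [0, 0, 0], [-16, 16, 24]] = (-8)·(0, 0, 1)(2, -2, -3)ᵀ and M₂ = S₀ − S₁ = [[-12, 0, -36], [-12, 0, -36], [8, 0, 24]] = (-4)·(3, 3, -2)(1, 0, 3)ᵀ, so take a₁ = (0, 0, 1), b₁ = (2, -2, -3), a₂ = (3, 3, -2), b₂ = (1, 0, 3).
Each slice is an integer combination of E₁ = a₁b₁ᵀ and E₂ = a₂b₂ᵀ: S₀ = −2·E₁ − E₂, S₁ = −2·E₁ + 3·E₂, S₂ = −3·E₁ + E₂; reading off coefficients, c₁ = (-2, -2, -3) and c₂ = (-1, 3, 1).
Hence T = (0, 0, 1) ⊗ (2, -2, -3) ⊗ (-2, -2, -3) + (3, 3, -2) ⊗ (1, 0, 3) ⊗ (-1, 3, 1), so rank(T) ≤ 2.
These bounds meet, so rank(T) = 2.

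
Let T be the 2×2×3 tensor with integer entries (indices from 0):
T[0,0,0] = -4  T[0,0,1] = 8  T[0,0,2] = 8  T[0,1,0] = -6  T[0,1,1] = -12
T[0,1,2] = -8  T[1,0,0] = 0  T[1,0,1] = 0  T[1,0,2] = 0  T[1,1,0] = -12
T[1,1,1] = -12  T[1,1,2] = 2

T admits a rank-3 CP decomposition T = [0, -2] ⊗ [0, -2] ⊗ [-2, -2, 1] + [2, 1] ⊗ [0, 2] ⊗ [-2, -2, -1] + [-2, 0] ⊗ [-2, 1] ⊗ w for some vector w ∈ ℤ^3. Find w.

Subtract the known terms from T to get the rank-1 residual R = [-2, 0] ⊗ [-2, 1] ⊗ w, so R[i,j,k] = a[i]·b[j]·w[k]. Pick indices with nonzero a[0]·b[0] = (-2)·(-2) = 4. Only the fibre through (0,0,·) is needed: R[0,0,:] = T[0,0,:] − Σₗ aₗ[0]bₗ[0]cₗ = [-4, 8, 8] − (0)·(0)·[-2, -2, 1] − (2)·(0)·[-2, -2, -1] = [-4, 8, 8]. Then w[k] = R[0,0,k] / 4 for each k, giving w = [-4, 8, 8] / 4 = [-1, 2, 2].

w = [-1, 2, 2]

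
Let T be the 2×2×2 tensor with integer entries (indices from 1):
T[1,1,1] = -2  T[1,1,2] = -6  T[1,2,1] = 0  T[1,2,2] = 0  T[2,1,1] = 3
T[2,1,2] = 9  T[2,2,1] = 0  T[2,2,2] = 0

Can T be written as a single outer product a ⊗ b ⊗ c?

The mode-1 fibre T[:,1,1] = [-2, 3] gives a = [2, -3] (primitive direction); the mode-2 fibre T[1,:,1] = [-2, 0] gives b = [1, 0]; then c[k] = T[1,1,k] / (a[1]·b[1]) = [-2, -6] / 2 = [-1, -3].
Expanding [2, -3] ⊗ [1, 0] ⊗ [-1, -3] reproduces all 8 entries of T, so T = [2, -3] ⊗ [1, 0] ⊗ [-1, -3] and rank(T) ≤ 1.
Equivalently every frontal slice T[:,:,k] is c[k] times the rank-1 matrix [2, -3] ⊗ [1, 0]. So T has rank 1 (it is nonzero).

Yes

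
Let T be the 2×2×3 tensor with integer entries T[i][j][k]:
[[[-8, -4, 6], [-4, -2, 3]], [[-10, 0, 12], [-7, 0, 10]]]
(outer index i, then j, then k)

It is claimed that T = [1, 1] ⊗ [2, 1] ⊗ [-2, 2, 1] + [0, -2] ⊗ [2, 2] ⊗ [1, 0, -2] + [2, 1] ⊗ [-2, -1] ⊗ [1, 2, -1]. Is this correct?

Reconstruct entrywise from the claimed factors. For example, T[0,0,0] = -8 and Σₗ aₗ[0]bₗ[0]cₗ[0] = (1)·(2)·(-2) + (0)·(2)·(1) + (2)·(-2)·(1) = -8; checking all 12 entries, every one matches. The claim holds.

Yes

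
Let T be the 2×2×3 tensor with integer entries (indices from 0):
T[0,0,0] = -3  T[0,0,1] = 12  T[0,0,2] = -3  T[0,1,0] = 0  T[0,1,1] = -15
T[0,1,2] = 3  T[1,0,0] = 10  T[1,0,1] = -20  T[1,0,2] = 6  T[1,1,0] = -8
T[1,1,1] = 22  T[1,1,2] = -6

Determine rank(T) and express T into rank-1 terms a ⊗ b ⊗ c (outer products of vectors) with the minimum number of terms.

rank(T) = 2

Lower bound: the mode-3 unfolding of T (rows indexed by k, columns by (i,j) = (0,0), (0,1), (1,0), (1,1)) is [[-3, 0, 10, -8], [12, -15, -20, 22], [-3, 3, 6, -6]].
There the 2×2 minor on rows k ∈ {0, 1}, columns (i,j) ∈ {(0,0), (0,1)} is det [[-3, 0], [12, -15]] = 45 ≠ 0, so this unfolding has rank ≥ 2; CP rank is at least every unfolding rank, so rank(T) ≥ 2. (Flattening ranks never certify an upper bound on CP rank; for that we must actually write T with 2 rank-1 terms.)
Upper bound — finding two terms. Write S_k = T[:,:,k] for the frontal slices: S₀ = [[-3, 0], [10, -8]], S₁ = [[12, -15], [-20, 22]], S₂ = [[-3, 3], [6, -6]].
If T = a₁ ⊗ b₁ ⊗ c₁ + a₂ ⊗ b₂ ⊗ c₂ then each S_k = c₁[k]·a₁b₁ᵀ + c₂[k]·a₂b₂ᵀ. S₀ and S₁ are linearly independent, so a₁b₁ᵀ and a₂b₂ᵀ must span the same plane of matrices: they are the rank-1 matrices of the form x·S₀ + y·S₁.
det(x·S₀ + y·S₁) is 24·x² − 12·xy − 36·y² = 12·(2·x − 3·y)(x + y), vanishing at (x:y) = (3:2) and (1:-1).
M₁ = 3·S₀ + 2·S₁ = [[15, -30], [-10, 20]] = 5·[3, -2][1, -2]ᵀ and M₂ = S₀ − S₁ = [[-15, 15], [30, -30]] = (-15)·[1, -2][1, -1]ᵀ, so take a₁ = [3, -2], b₁ = [1, -2], a₂ = [1, -2], b₂ = [1, -1].
Each slice is an integer combination of E₁ = a₁b₁ᵀ and E₂ = a₂b₂ᵀ: S₀ = E₁ − 6·E₂, S₁ = E₁ + 9·E₂, S₂ = −3·E₂; reading off coefficients, c₁ = [1, 1, 0] and c₂ = [-6, 9, -3].
Hence T = [3, -2] ⊗ [1, -2] ⊗ [1, 1, 0] + [1, -2] ⊗ [1, -1] ⊗ [-6, 9, -3], so rank(T) ≤ 2.
These bounds meet, so rank(T) = 2.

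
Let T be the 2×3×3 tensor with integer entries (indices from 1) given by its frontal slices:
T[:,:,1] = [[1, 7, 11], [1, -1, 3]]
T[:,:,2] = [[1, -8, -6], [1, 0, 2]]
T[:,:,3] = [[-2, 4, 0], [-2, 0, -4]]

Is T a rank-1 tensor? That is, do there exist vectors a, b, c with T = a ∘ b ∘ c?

The mode-2 unfolding of T (rows indexed by j, columns by (i,k) = (1,1), (1,2), (1,3), (2,1), (2,2), (2,3)) is [[1, 1, -2, 1, 1, -2], [7, -8, 4, -1, 0, 0], [11, -6, 0, 3, 2, -4]].
There the 3×3 minor on rows j ∈ {1, 2, 3}, columns (i,k) ∈ {(1,1), (1,2), (1,3)} is det [[1, 1, -2], [7, -8, 4], [11, -6, 0]] = -24 ≠ 0, so this unfolding has rank ≥ 3; CP rank is at least every unfolding rank, so rank(T) ≥ 3.
In particular rank(T) ≥ 3 > 1, so T is not rank-1.

No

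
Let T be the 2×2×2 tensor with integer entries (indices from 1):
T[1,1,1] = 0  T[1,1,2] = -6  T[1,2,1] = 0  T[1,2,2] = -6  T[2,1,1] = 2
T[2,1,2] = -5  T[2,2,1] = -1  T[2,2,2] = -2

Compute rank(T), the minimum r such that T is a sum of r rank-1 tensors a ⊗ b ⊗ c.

2

Lower bound: in the mode-2 unfolding of T (rows indexed by j, columns by (i,k)) the 2×2 minor on rows j ∈ {1, 2}, columns (i,k) ∈ {(1,2), (2,1)} is det [[-6, 2], [-6, -1]] = 18 ≠ 0, so that unfolding has rank ≥ 2 and hence rank(T) ≥ 2 (CP rank is at least every unfolding rank, though it can be larger).
Upper bound: with S_k = T[:,:,k], the two rank-1 terms a₁b₁ᵀ, a₂b₂ᵀ are the rank-1 members of the pencil x·S₁ + y·S₂.
det(x·S₁ + y·S₂) is 18·xy − 18·y² = 18·(x − y)(y), vanishing at (x:y) = (1:1) and (1:0).
M₁ = S₁ + S₂ = [[-6, -6], [-3, -3]] = (-3)·[2, 1][1, 1]ᵀ and M₂ = S₁ = [[0, 0], [2, -1]] = [0, 1][2, -1]ᵀ, so take a₁ = [2, 1], b₁ = [1, 1], a₂ = [0, 1], b₂ = [2, -1].
Each slice is an integer combination of E₁ = a₁b₁ᵀ and E₂ = a₂b₂ᵀ: S₁ = E₂, S₂ = −3·E₁ − E₂; reading off coefficients, c₁ = [0, -3] and c₂ = [1, -1].
Hence T = [2, 1] ⊗ [1, 1] ⊗ [0, -3] + [0, 1] ⊗ [2, -1] ⊗ [1, -1], so rank(T) ≤ 2.
These bounds meet, so rank(T) = 2.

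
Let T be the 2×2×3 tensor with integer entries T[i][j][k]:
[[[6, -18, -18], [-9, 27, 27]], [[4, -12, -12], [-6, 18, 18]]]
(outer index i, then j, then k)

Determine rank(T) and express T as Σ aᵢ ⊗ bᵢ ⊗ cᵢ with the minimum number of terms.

rank(T) = 1

Lower bound: T ≠ 0 (e.g. T[0,0,0] = 6), so rank(T) ≥ 1.
Upper bound: if T = a ⊗ b ⊗ c then every fibre of T is a multiple of the corresponding factor, so read the factors off the fibres through the nonzero entry T[0,0,0] = 6.
The mode-1 fibre T[:,0,0] = [6, 4] gives a = [3, 2] (primitive direction); the mode-2 fibre T[0,:,0] = [6, -9] gives b = [2, -3]; then c[k] = T[0,0,k] / (a[0]·b[0]) = [6, -18, -18] / 6 = [1, -3, -3].
Expanding [3, 2] ⊗ [2, -3] ⊗ [1, -3, -3] reproduces all 12 entries of T, so T = [3, 2] ⊗ [2, -3] ⊗ [1, -3, -3] and rank(T) ≤ 1.
These bounds meet, so rank(T) = 1.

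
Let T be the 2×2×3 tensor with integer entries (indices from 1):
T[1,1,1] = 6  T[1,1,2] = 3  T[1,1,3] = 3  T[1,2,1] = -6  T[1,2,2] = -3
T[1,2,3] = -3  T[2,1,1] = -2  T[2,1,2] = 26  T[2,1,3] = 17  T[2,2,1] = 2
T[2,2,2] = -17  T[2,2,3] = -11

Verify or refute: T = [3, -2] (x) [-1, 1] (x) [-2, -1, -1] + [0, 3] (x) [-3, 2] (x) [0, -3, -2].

Reconstruct entry (2,1,1) from the claimed factors: Σₗ aₗ[2]bₗ[1]cₗ[1] = (-2)·(-1)·(-2) + (3)·(-3)·(0) = -4, but T[2,1,1] = -2. The claim is false.

No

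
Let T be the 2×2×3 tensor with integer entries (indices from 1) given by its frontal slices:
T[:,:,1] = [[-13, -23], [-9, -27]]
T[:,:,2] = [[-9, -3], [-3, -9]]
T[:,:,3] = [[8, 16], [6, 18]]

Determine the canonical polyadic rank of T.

Lower bound: the mode-2 unfolding of T (rows indexed by j, columns by (i,k) = (1,1), (1,2), (1,3), (2,1), (2,2), (2,3)) is [[-13, -9, 8, -9, -3, 6], [-23, -3, 16, -27, -9, 18]].
There the 2×2 minor on rows j ∈ {1, 2}, columns (i,k) ∈ {(1,1), (1,2)} is det [[-13, -9], [-23, -3]] = -168 ≠ 0, so this unfolding has rank ≥ 2; CP rank is at least every unfolding rank, so rank(T) ≥ 2. (Unfolding ranks only ever bound the CP rank from below — rank(T) can be strictly larger than all of them — so the matching upper bound has to come from an explicit 2-term decomposition.)
Upper bound — finding two terms. Write S_k = T[:,:,k] for the frontal slices: S₁ = [[-13, -23], [-9, -27]], S₂ = [[-9, -3], [-3, -9]], S₃ = [[8, 16], [6, 18]].
If T = a₁ ∘ b₁ ∘ c₁ + a₂ ∘ b₂ ∘ c₂ then each S_k = c₁[k]·a₁b₁ᵀ + c₂[k]·a₂b₂ᵀ. S₁ and S₂ are linearly independent, so a₁b₁ᵀ and a₂b₂ᵀ must span the same plane of matrices: they are the rank-1 matrices of the form x·S₁ + y·S₂.
det(x·S₁ + y·S₂) is 144·x² + 264·xy + 72·y² = 24·(2·x + 3·y)(3·x + y), vanishing at (x:y) = (3:-2) and (1:-3).
M₁ = 3·S₁ − 2·S₂ = [[-21, -63], [-21, -63]] = (-21)·[1, 1][1, 3]ᵀ and M₂ = S₁ − 3·S₂ = [[14, -14], [0, 0]] = 14·[1, 0][1, -1]ᵀ, so take a₁ = [1, 1], b₁ = [1, 3], a₂ = [1, 0], b₂ = [1, -1].
Each slice is an integer combination of E₁ = a₁b₁ᵀ and E₂ = a₂b₂ᵀ: S₁ = −9·E₁ − 4·E₂, S₂ = −3·E₁ − 6·E₂, S₃ = 6·E₁ + 2·E₂; reading off coefficients, c₁ = [-9, -3, 6] and c₂ = [-4, -6, 2].
Hence T = [1, 1] ∘ [1, 3] ∘ [-9, -3, 6] + [1, 0] ∘ [1, -1] ∘ [-4, -6, 2], so rank(T) ≤ 2.
These bounds meet, so rank(T) = 2.

2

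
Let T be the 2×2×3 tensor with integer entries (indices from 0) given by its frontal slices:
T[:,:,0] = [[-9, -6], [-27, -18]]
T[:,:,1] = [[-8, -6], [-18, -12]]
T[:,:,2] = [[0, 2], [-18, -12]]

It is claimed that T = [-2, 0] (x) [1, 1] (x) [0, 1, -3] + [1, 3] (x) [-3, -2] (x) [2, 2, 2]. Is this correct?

No

Reconstruct entry (0,0,0) from the claimed factors: Σₗ aₗ[0]bₗ[0]cₗ[0] = (-2)·(1)·(0) + (1)·(-3)·(2) = -6, but T[0,0,0] = -9. The claim is false.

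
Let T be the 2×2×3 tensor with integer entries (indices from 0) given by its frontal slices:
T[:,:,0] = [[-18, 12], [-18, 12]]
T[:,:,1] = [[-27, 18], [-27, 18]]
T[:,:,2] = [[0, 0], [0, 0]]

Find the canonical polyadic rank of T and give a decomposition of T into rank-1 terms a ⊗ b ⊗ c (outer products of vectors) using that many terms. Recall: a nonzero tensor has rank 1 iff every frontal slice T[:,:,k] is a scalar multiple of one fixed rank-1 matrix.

rank(T) = 1

Lower bound: T ≠ 0 (e.g. T[0,0,0] = -18), so rank(T) ≥ 1.
Upper bound: the mode-1 fibre T[:,0,0] = [-18, -18] gives a = [1, 1] (primitive direction); the mode-2 fibre T[0,:,0] = [-18, 12] gives b = [3, -2]; then c[k] = T[0,0,k] / (a[0]·b[0]) = [-18, -27, 0] / 3 = [-6, -9, 0].
Expanding [1, 1] ⊗ [3, -2] ⊗ [-6, -9, 0] reproduces all 12 entries of T, so T = [1, 1] ⊗ [3, -2] ⊗ [-6, -9, 0] and rank(T) ≤ 1.
These bounds meet, so rank(T) = 1.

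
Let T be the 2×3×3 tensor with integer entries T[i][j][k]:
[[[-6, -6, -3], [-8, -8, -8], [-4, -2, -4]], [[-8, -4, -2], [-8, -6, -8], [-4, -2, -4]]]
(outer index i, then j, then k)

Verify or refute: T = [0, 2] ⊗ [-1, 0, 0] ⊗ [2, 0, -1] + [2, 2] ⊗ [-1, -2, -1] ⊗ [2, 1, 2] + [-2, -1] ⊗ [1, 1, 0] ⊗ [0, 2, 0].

Reconstruct entry (0,0,0) from the claimed factors: Σₗ aₗ[0]bₗ[0]cₗ[0] = (0)·(-1)·(2) + (2)·(-1)·(2) + (-2)·(1)·(0) = -4, but T[0,0,0] = -6. The claim is false.

No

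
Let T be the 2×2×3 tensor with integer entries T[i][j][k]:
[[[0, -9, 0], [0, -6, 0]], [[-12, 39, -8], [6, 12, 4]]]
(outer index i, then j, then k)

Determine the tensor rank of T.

2

Lower bound: the mode-2 unfolding of T (rows indexed by j, columns by (i,k) = (0,0), (0,1), (0,2), (1,0), (1,1), (1,2)) is [[0, -9, 0, -12, 39, -8], [0, -6, 0, 6, 12, 4]].
There the 2×2 minor on rows j ∈ {0, 1}, columns (i,k) ∈ {(0,1), (1,0)} is det [[-9, -12], [-6, 6]] = -126 ≠ 0, so this unfolding has rank ≥ 2; CP rank is at least every unfolding rank, so rank(T) ≥ 2. (Flattening ranks never certify an upper bound on CP rank; for that we must actually write T with 2 rank-1 terms.)
Upper bound — finding two terms. Write S_k = T[:,:,k] for the frontal slices: S₀ = [[0, 0], [-12, 6]], S₁ = [[-9, -6], [39, 12]], S₂ = [[0, 0], [-8, 4]].
If T = a₁ (x) b₁ (x) c₁ + a₂ (x) b₂ (x) c₂ then each S_k = c₁[k]·a₁b₁ᵀ + c₂[k]·a₂b₂ᵀ. S₀ and S₁ are linearly independent, so a₁b₁ᵀ and a₂b₂ᵀ must span the same plane of matrices: they are the rank-1 matrices of the form x·S₀ + y·S₁.
det(x·S₀ + y·S₁) is −126·xy + 126·y² = (-126)·(x − y)(y), vanishing at (x:y) = (1:1) and (1:0).
M₁ = S₀ + S₁ = [[-9, -6], [27, 18]] = (-3)·(1, -3)(3, 2)ᵀ and M₂ = S₀ = [[0, 0], [-12, 6]] = (-6)·(0, 1)(2, -1)ᵀ, so take a₁ = (1, -3), b₁ = (3, 2), a₂ = (0, 1), b₂ = (2, -1).
Each slice is an integer combination of E₁ = a₁b₁ᵀ and E₂ = a₂b₂ᵀ: S₀ = −6·E₂, S₁ = −3·E₁ + 6·E₂, S₂ = −4·E₂; reading off coefficients, c₁ = (0, -3, 0) and c₂ = (-6, 6, -4).
Hence T = (1, -3) (x) (3, 2) (x) (0, -3, 0) + (0, 1) (x) (2, -1) (x) (-6, 6, -4), so rank(T) ≤ 2.
These bounds meet, so rank(T) = 2.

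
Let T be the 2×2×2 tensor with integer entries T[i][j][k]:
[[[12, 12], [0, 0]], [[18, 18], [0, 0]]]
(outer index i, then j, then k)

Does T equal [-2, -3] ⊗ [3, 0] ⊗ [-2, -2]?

Reconstruct entrywise from the claimed factors. For example, T[0,1,1] = 0 and Σₗ aₗ[0]bₗ[1]cₗ[1] = (-2)·(0)·(-2) = 0; checking all 8 entries, every one matches. The claim holds.

Yes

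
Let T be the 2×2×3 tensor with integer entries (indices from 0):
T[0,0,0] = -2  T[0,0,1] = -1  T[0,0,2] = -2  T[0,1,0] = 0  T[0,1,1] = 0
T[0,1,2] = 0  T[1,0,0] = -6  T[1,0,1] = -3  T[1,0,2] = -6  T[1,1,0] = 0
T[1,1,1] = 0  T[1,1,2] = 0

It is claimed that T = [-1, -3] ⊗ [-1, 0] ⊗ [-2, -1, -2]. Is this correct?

Reconstruct entrywise from the claimed factors. For example, T[0,1,2] = 0 and Σₗ aₗ[0]bₗ[1]cₗ[2] = (-1)·(0)·(-2) = 0; checking all 12 entries, every one matches. The claim holds.

Yes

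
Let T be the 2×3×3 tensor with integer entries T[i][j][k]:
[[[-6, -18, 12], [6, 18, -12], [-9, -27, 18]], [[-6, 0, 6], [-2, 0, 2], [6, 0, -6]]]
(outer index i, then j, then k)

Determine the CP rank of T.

Lower bound: the mode-3 unfolding of T (rows indexed by k, columns by (i,j) = (0,0), (0,1), (0,2), (1,0), (1,1), (1,2)) is [[-6, 6, -9, -6, -2, 6], [-18, 18, -27, 0, 0, 0], [12, -12, 18, 6, 2, -6]].
There the 2×2 minor on rows k ∈ {0, 1}, columns (i,j) ∈ {(0,0), (1,0)} is det [[-6, -6], [-18, 0]] = -108 ≠ 0, so this unfolding has rank ≥ 2; CP rank is at least every unfolding rank, so rank(T) ≥ 2. (This is only a lower bound: in general the CP rank may exceed every unfolding rank, so we still need to exhibit 2 rank-1 terms summing to T.)
Upper bound — finding two terms. Write S_k = T[:,:,k] for the frontal slices: S₀ = [[-6, 6, -9], [-6, -2, 6]], S₁ = [[-18, 18, -27], [0, 0, 0]], S₂ = [[12, -12, 18], [6, 2, -6]].
If T = a₁ ⊗ b₁ ⊗ c₁ + a₂ ⊗ b₂ ⊗ c₂ then each S_k = c₁[k]·a₁b₁ᵀ + c₂[k]·a₂b₂ᵀ. S₀ and S₁ are linearly independent, so a₁b₁ᵀ and a₂b₂ᵀ must span the same plane of matrices: they are the rank-1 matrices of the form x·S₀ + y·S₁.
The 2×2 minor of x·S₀ + y·S₁ on rows {0,1}, columns {0,1} is 48·x² + 144·xy = 48·(x + 3·y)(x), vanishing at (x:y) = (3:-1) and (0:1).
M₁ = 3·S₀ − S₁ = [[0, 0, 0], [-18, -6, 18]] = (-6)·[0, 1][3, 1, -3]ᵀ and M₂ = S₁ = [[-18, 18, -27], [0, 0, 0]] = (-9)·[1, 0][2, -2, 3]ᵀ, so take a₁ = [0, 1], b₁ = [3, 1, -3], a₂ = [1, 0], b₂ = [2, -2, 3].
Each slice is an integer combination of E₁ = a₁b₁ᵀ and E₂ = a₂b₂ᵀ: S₀ = −2·E₁ − 3·E₂, S₁ = −9·E₂, S₂ = 2·E₁ + 6·E₂; reading off coefficients, c₁ = [-2, 0, 2] and c₂ = [-3, -9, 6].
Hence T = [0, 1] ⊗ [3, 1, -3] ⊗ [-2, 0, 2] + [1, 0] ⊗ [2, -2, 3] ⊗ [-3, -9, 6], so rank(T) ≤ 2.
These bounds meet, so rank(T) = 2.

2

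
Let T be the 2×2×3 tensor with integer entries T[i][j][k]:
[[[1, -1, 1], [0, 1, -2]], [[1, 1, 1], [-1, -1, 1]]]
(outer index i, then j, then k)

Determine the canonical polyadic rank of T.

Lower bound: in the mode-3 unfolding of T (rows indexed by k, columns by (i,j)) the 3×3 minor on rows k ∈ {0, 1, 2}, columns (i,j) ∈ {(0,0), (0,1), (1,0)} is det [[1, 0, 1], [-1, 1, 1], [1, -2, 1]] = 4 ≠ 0, so that unfolding has rank ≥ 3 and hence rank(T) ≥ 3 (CP rank is at least every unfolding rank, though it can be larger).
Upper bound: T is a sum of 3 rank-1 terms, T = [1, -1] ⊗ [0, 1] ⊗ [0, 0, -2] + [1, -1] ⊗ [1, -1] ⊗ [-1, -1, -1] + [1, 0] ⊗ [2, -1] ⊗ [1, 0, 1] (one valid choice — decompositions are not unique — normalised so each a, b is primitive with positive first nonzero entry; check it by expanding all entries), so rank(T) ≤ 3.
These bounds meet, so rank(T) = 3.

3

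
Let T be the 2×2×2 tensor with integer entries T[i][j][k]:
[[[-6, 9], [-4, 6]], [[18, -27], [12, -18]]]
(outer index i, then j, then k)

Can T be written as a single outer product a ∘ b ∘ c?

Yes

The mode-1 fibre T[:,0,0] = [-6, 18] gives a = [1, -3] (primitive direction); the mode-2 fibre T[0,:,0] = [-6, -4] gives b = [3, 2]; then c[k] = T[0,0,k] / (a[0]·b[0]) = [-6, 9] / 3 = [-2, 3].
Expanding [1, -3] ∘ [3, 2] ∘ [-2, 3] reproduces all 8 entries of T, so T = [1, -3] ∘ [3, 2] ∘ [-2, 3] and rank(T) ≤ 1.
Equivalently every frontal slice T[:,:,k] is c[k] times the rank-1 matrix [1, -3] ∘ [3, 2]. So T has rank 1 (it is nonzero).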